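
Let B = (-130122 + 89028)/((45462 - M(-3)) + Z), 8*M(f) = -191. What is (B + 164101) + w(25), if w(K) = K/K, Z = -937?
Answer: 6498238570/39599 ≈ 1.6410e+5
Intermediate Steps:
M(f) = -191/8 (M(f) = (⅛)*(-191) = -191/8)
w(K) = 1
B = -36528/39599 (B = (-130122 + 89028)/((45462 - 1*(-191/8)) - 937) = -41094/((45462 + 191/8) - 937) = -41094/(363887/8 - 937) = -41094/356391/8 = -41094*8/356391 = -36528/39599 ≈ -0.92245)
(B + 164101) + w(25) = (-36528/39599 + 164101) + 1 = 6498198971/39599 + 1 = 6498238570/39599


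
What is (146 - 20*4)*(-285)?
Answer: -18810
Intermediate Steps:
(146 - 20*4)*(-285) = (146 - 80)*(-285) = 66*(-285) = -18810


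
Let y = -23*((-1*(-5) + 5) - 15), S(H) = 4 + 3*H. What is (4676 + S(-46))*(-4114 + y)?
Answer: -18163458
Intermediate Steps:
y = 115 (y = -23*((5 + 5) - 15) = -23*(10 - 15) = -23*(-5) = 115)
(4676 + S(-46))*(-4114 + y) = (4676 + (4 + 3*(-46)))*(-4114 + 115) = (4676 + (4 - 138))*(-3999) = (4676 - 134)*(-3999) = 4542*(-3999) = -18163458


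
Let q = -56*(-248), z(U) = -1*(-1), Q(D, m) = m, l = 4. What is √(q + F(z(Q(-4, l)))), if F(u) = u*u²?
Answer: √13889 ≈ 117.85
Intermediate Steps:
z(U) = 1
q = 13888
F(u) = u³
√(q + F(z(Q(-4, l)))) = √(13888 + 1³) = √(13888 + 1) = √13889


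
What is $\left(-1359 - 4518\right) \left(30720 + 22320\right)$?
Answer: $-311716080$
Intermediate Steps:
$\left(-1359 - 4518\right) \left(30720 + 22320\right) = \left(-5877\right) 53040 = -311716080$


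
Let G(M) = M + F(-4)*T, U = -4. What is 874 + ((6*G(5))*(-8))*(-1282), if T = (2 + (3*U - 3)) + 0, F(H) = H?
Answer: 3508426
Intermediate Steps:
T = -13 (T = (2 + (3*(-4) - 3)) + 0 = (2 + (-12 - 3)) + 0 = (2 - 15) + 0 = -13 + 0 = -13)
G(M) = 52 + M (G(M) = M - 4*(-13) = M + 52 = 52 + M)
874 + ((6*G(5))*(-8))*(-1282) = 874 + ((6*(52 + 5))*(-8))*(-1282) = 874 + ((6*57)*(-8))*(-1282) = 874 + (342*(-8))*(-1282) = 874 - 2736*(-1282) = 874 + 3507552 = 3508426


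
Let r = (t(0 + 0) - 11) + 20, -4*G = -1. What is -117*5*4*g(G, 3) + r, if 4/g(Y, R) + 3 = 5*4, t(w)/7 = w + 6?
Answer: -8493/17 ≈ -499.59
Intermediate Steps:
t(w) = 42 + 7*w (t(w) = 7*(w + 6) = 7*(6 + w) = 42 + 7*w)
G = 1/4 (G = -1/4*(-1) = 1/4 ≈ 0.25000)
g(Y, R) = 4/17 (g(Y, R) = 4/(-3 + 5*4) = 4/(-3 + 20) = 4/17)
r = 51 (r = ((42 + 7*(0 + 0)) - 11) + 20 = ((42 + 7*0) - 11) + 20 = ((42 + 0) - 11) + 20 = (42 - 11) + 20 = 31 + 20 = 51)
-117*5*4*g(G, 3) + r = -117*5*4*4/17 + 51 = -2340*4/17 + 51 = -117*80/17 + 51 = -9360/17 + 51 = -8493/17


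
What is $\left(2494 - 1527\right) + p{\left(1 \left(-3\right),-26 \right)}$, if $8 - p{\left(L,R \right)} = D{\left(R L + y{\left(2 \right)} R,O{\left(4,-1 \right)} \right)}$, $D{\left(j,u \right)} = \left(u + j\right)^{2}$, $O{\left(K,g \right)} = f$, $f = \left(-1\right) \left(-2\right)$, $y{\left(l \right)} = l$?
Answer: $191$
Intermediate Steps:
$f = 2$
$O{\left(K,g \right)} = 2$
$D{\left(j,u \right)} = \left(j + u\right)^{2}$
$p{\left(L,R \right)} = 8 - \left(2 + 2 R + L R\right)^{2}$ ($p{\left(L,R \right)} = 8 - \left(\left(R L + 2 R\right) + 2\right)^{2} = 8 - \left(\left(L R + 2 R\right) + 2\right)^{2} = 8 - \left(\left(2 R + L R\right) + 2\right)^{2} = 8 - \left(2 + 2 R + L R\right)^{2}$)
$\left(2494 - 1527\right) + p{\left(1 \left(-3\right),-26 \right)} = \left(2494 - 1527\right) + \left(8 - \left(2 - 26 \left(2 + 1 \left(-3\right)\right)\right)^{2}\right) = 967 + \left(8 - \left(2 - 26 \left(2 - 3\right)\right)^{2}\right) = 967 + \left(8 - \left(2 - -26\right)^{2}\right) = 967 + \left(8 - \left(2 + 26\right)^{2}\right) = 967 + \left(8 - 28^{2}\right) = 967 + \left(8 - 784\right) = 967 - 776 = 191$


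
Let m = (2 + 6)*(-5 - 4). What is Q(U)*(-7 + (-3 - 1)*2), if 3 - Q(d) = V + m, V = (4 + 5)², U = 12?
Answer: 90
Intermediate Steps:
m = -72 (m = 8*(-9) = -72)
V = 81 (V = 9² = 81)
Q(d) = -6 (Q(d) = 3 - (81 - 72) = 3 - 1*9 = 3 - 9 = -6)
Q(U)*(-7 + (-3 - 1)*2) = -6*(-7 + (-3 - 1)*2) = -6*(-7 - 4*2) = -6*(-7 - 8) = -6*(-15) = 90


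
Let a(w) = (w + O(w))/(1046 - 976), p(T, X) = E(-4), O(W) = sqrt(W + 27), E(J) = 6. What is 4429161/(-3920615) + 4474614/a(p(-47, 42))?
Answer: 2456053423036239/3920615 - 104407660*sqrt(33) ≈ 2.6670e+7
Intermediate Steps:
O(W) = sqrt(27 + W)
p(T, X) = 6
a(w) = w/70 + sqrt(27 + w)/70 (a(w) = (w + sqrt(27 + w))/(1046 - 976) = (w + sqrt(27 + w))/70 = (w + sqrt(27 + w))*(1/70) = w/70 + sqrt(27 + w)/70)
4429161/(-3920615) + 4474614/a(p(-47, 42)) = 4429161/(-3920615) + 4474614/((1/70)*6 + sqrt(27 + 6)/70) = 4429161*(-1/3920615) + 4474614/(3/35 + sqrt(33)/70) = -4429161/3920615 + 4474614/(3/35 + sqrt(33)/70)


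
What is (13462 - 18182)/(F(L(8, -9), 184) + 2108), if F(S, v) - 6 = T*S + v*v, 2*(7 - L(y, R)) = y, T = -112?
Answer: -2360/17817 ≈ -0.13246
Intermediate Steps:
L(y, R) = 7 - y/2
F(S, v) = 6 + v² - 112*S (F(S, v) = 6 + (-112*S + v*v) = 6 + (-112*S + v²) = 6 + (v² - 112*S) = 6 + v² - 112*S)
(13462 - 18182)/(F(L(8, -9), 184) + 2108) = (13462 - 18182)/((6 + 184² - 112*(7 - ½*8)) + 2108) = -4720/((6 + 33856 - 112*(7 - 4)) + 2108) = -4720/((6 + 33856 - 112*3) + 2108) = -4720/((6 + 33856 - 336) + 2108) = -4720/(33526 + 2108) = -4720/35634 = -4720*1/35634 = -2360/17817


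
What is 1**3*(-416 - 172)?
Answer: -588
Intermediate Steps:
1**3*(-416 - 172) = 1*(-588) = -588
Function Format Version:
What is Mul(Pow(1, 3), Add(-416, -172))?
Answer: -588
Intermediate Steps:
Mul(Pow(1, 3), Add(-416, -172)) = Mul(1, -588) = -588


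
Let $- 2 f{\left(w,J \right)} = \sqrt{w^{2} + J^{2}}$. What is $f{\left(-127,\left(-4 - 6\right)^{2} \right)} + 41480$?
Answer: $41480 - \frac{\sqrt{26129}}{2} \approx 41399.0$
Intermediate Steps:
$f{\left(w,J \right)} = - \frac{\sqrt{J^{2} + w^{2}}}{2}$ ($f{\left(w,J \right)} = - \frac{\sqrt{w^{2} + J^{2}}}{2} = - \frac{\sqrt{J^{2} + w^{2}}}{2}$)
$f{\left(-127,\left(-4 - 6\right)^{2} \right)} + 41480 = - \frac{\sqrt{\left(\left(-4 - 6\right)^{2}\right)^{2} + \left(-127\right)^{2}}}{2} + 41480 = - \frac{\sqrt{\left(\left(-10\right)^{2}\right)^{2} + 16129}}{2} + 41480 = - \frac{\sqrt{100^{2} + 16129}}{2} + 41480 = - \frac{\sqrt{10000 + 16129}}{2} + 41480 = - \frac{\sqrt{26129}}{2} + 41480 = 41480 - \frac{\sqrt{26129}}{2}$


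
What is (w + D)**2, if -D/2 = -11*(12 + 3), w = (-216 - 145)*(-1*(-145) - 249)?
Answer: 1434439876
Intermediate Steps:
w = 37544 (w = -361*(145 - 249) = -361*(-104) = 37544)
D = 330 (D = -(-22)*(12 + 3) = -(-22)*15 = -2*(-165) = 330)
(w + D)**2 = (37544 + 330)**2 = 37874**2 = 1434439876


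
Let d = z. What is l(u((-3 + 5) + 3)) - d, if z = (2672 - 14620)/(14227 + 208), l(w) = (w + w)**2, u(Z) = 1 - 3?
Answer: 242908/14435 ≈ 16.828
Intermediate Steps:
u(Z) = -2
l(w) = 4*w**2 (l(w) = (2*w)**2 = 4*w**2)
z = -11948/14435 ≈ -0.82771
d = -11948/14435 ≈ -0.82771
l(u((-3 + 5) + 3)) - d = 4*(-2)**2 - 1*(-11948/14435) = 4*4 + 11948/14435 = 16 + 11948/14435 = 242908/14435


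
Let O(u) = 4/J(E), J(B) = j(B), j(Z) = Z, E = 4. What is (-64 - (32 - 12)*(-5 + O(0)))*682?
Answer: 10912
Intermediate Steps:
J(B) = B
O(u) = 1 (O(u) = 4/4 = 4*(¼) = 1)
(-64 - (32 - 12)*(-5 + O(0)))*682 = (-64 - (32 - 12)*(-5 + 1))*682 = (-64 - 20*(-4))*682 = (-64 - 1*(-80))*682 = (-64 + 80)*682 = 16*682 = 10912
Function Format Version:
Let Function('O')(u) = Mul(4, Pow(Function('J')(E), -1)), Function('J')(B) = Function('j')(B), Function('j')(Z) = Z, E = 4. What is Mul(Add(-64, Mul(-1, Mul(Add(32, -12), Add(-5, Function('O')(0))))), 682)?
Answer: 10912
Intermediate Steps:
Function('J')(B) = B
Function('O')(u) = 1 (Function('O')(u) = Mul(4, Pow(4, -1)) = Mul(4, Rational(1, 4)) = 1)
Mul(Add(-64, Mul(-1, Mul(Add(32, -12), Add(-5, Function('O')(0))))), 682) = Mul(Add(-64, Mul(-1, Mul(Add(32, -12), Add(-5, 1)))), 682) = Mul(Add(-64, Mul(-1, Mul(20, -4))), 682) = Mul(Add(-64, Mul(-1, -80)), 682) = Mul(Add(-64, 80), 682) = Mul(16, 682) = 10912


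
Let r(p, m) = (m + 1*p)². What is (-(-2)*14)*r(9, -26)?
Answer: 8092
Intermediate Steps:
r(p, m) = (m + p)²
(-(-2)*14)*r(9, -26) = (-(-2)*14)*(-26 + 9)² = -1*(-28)*(-17)² = 28*289 = 8092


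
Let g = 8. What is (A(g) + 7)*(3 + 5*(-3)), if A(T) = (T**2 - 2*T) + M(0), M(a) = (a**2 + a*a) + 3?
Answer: -696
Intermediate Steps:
M(a) = 3 + 2*a**2 (M(a) = (a**2 + a**2) + 3 = 2*a**2 + 3 = 3 + 2*a**2)
A(T) = 3 + T**2 - 2*T (A(T) = (T**2 - 2*T) + (3 + 2*0**2) = (T**2 - 2*T) + (3 + 2*0) = (T**2 - 2*T) + (3 + 0) = (T**2 - 2*T) + 3 = 3 + T**2 - 2*T)
(A(g) + 7)*(3 + 5*(-3)) = ((3 + 8**2 - 2*8) + 7)*(3 + 5*(-3)) = ((3 + 64 - 16) + 7)*(3 - 15) = (51 + 7)*(-12) = 58*(-12) = -696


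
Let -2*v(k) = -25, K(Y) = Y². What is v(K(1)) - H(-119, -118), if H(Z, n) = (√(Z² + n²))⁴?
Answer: -1577534425/2 ≈ -7.8877e+8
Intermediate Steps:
v(k) = 25/2 (v(k) = -½*(-25) = 25/2)
H(Z, n) = (Z² + n²)²
v(K(1)) - H(-119, -118) = 25/2 - ((-119)² + (-118)²)² = 25/2 - (14161 + 13924)² = 25/2 - 1*28085² = 25/2 - 1*788767225 = 25/2 - 788767225 = -1577534425/2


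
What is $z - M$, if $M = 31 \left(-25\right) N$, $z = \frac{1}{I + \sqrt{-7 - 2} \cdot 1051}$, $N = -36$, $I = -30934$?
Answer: $- \frac{26975220074434}{966853765} - \frac{3153 i}{966853765} \approx -27900.0 - 3.2611 \cdot 10^{-6} i$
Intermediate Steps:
$z = \frac{-30934 - 3153 i}{966853765}$ ($z = \frac{1}{-30934 + \sqrt{-7 - 2} \cdot 1051} = \frac{1}{-30934 + \sqrt{-9} \cdot 1051} = \frac{1}{-30934 + 3 i 1051} = \frac{1}{-30934 + 3153 i} = \frac{-30934 - 3153 i}{966853765} \approx -3.1994 \cdot 10^{-5} - 3.2611 \cdot 10^{-6} i$)
$M = 27900$ ($M = 31 \left(-25\right) \left(-36\right) = \left(-775\right) \left(-36\right) = 27900$)
$z - M = \left(- \frac{30934}{966853765} - \frac{3153 i}{966853765}\right) - 27900 = - \frac{26975220074434}{966853765} - \frac{3153 i}{966853765}$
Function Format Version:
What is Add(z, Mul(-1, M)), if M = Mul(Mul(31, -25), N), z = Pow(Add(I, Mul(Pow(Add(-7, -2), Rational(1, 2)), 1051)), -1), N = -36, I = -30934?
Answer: Add(Rational(-26975220074434, 966853765), Mul(Rational(-3153, 966853765), I)) ≈ Add(-27900., Mul(-3.2611e-6, I))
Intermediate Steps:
z = Mul(Rational(1, 966853765), Add(-30934, Mul(-3153, I))) (z = Pow(Add(-30934, Mul(Pow(Add(-7, -2), Rational(1, 2)), 1051)), -1) = Pow(Add(-30934, Mul(Pow(-9, Rational(1, 2)), 1051)), -1) = Pow(Add(-30934, Mul(Mul(3, I), 1051)), -1) = Pow(Add(-30934, Mul(3153, I)), -1) = Mul(Rational(1, 966853765), Add(-30934, Mul(-3153, I))) ≈ Add(-3.1994e-5, Mul(-3.2611e-6, I)))
M = 27900 (M = Mul(Mul(31, -25), -36) = Mul(-775, -36) = 27900)
Add(z, Mul(-1, M)) = Add(Add(Rational(-30934, 966853765), Mul(Rational(-3153, 966853765), I)), Mul(-1, 27900)) = Add(Add(Rational(-30934, 966853765), Mul(Rational(-3153, 966853765), I)), -27900) = Add(Rational(-26975220074434, 966853765), Mul(Rational(-3153, 966853765), I))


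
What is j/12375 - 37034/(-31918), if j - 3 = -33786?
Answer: -103331674/65830875 ≈ -1.5697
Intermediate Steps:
j = -33783 (j = 3 - 33786 = -33783)
j/12375 - 37034/(-31918) = -33783/12375 - 37034/(-31918) = -33783*1/12375 - 37034*(-1/31918) = -11261/4125 + 18517/15959 = -103331674/65830875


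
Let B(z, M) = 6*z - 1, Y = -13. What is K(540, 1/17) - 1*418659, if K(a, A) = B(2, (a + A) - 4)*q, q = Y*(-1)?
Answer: -418516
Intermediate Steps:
B(z, M) = -1 + 6*z
q = 13 (q = -13*(-1) = 13)
K(a, A) = 143 (K(a, A) = (-1 + 6*2)*13 = (-1 + 12)*13 = 11*13 = 143)
K(540, 1/17) - 1*418659 = 143 - 1*418659 = 143 - 418659 = -418516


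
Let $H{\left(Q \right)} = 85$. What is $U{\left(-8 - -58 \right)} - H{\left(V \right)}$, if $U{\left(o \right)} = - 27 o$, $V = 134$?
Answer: $-1435$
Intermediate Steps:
$U{\left(-8 - -58 \right)} - H{\left(V \right)} = - 27 \left(-8 - -58\right) - 85 = - 27 \left(-8 + 58\right) - 85 = \left(-27\right) 50 - 85 = -1350 - 85 = -1435$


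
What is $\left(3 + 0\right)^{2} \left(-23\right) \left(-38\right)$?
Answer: $7866$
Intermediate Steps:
$\left(3 + 0\right)^{2} \left(-23\right) \left(-38\right) = 3^{2} \left(-23\right) \left(-38\right) = 9 \left(-23\right) \left(-38\right) = \left(-207\right) \left(-38\right) = 7866$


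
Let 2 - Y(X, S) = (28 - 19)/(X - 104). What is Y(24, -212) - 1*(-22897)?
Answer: 1831929/80 ≈ 22899.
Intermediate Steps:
Y(X, S) = 2 - 9/(-104 + X) (Y(X, S) = 2 - (28 - 19)/(X - 104) = 2 - 9/(-104 + X))
Y(24, -212) - 1*(-22897) = (-217 + 2*24)/(-104 + 24) - 1*(-22897) = (-217 + 48)/(-80) + 22897 = -1/80*(-169) + 22897 = 169/80 + 22897 = 1831929/80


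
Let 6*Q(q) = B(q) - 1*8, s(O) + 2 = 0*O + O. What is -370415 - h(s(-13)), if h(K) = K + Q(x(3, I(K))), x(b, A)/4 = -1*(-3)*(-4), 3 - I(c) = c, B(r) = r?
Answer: -1111172/3 ≈ -3.7039e+5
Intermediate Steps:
I(c) = 3 - c
s(O) = -2 + O (s(O) = -2 + (0*O + O) = -2 + (0 + O) = -2 + O)
x(b, A) = -48 (x(b, A) = 4*(-1*(-3)*(-4)) = 4*(3*(-4)) = 4*(-12) = -48)
Q(q) = -4/3 + q/6 (Q(q) = (q - 1*8)/6 = (q - 8)/6 = (-8 + q)/6 = -4/3 + q/6)
h(K) = -28/3 + K (h(K) = K + (-4/3 + (⅙)*(-48)) = K + (-4/3 - 8) = K - 28/3 = -28/3 + K)
-370415 - h(s(-13)) = -370415 - (-28/3 + (-2 - 13)) = -370415 - (-28/3 - 15) = -370415 - 1*(-73/3) = -370415 + 73/3 = -1111172/3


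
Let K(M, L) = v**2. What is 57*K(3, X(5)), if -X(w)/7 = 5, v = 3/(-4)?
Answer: 513/16 ≈ 32.063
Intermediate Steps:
v = -3/4 (v = 3*(-1/4) = -3/4 ≈ -0.75000)
X(w) = -35 (X(w) = -7*5 = -35)
K(M, L) = 9/16 (K(M, L) = (-3/4)**2 = 9/16)
57*K(3, X(5)) = 57*(9/16) = 513/16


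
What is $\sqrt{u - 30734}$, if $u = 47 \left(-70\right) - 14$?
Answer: $3 i \sqrt{3782} \approx 184.49 i$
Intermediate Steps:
$u = -3304$ ($u = -3290 - 14 = -3304$)
$\sqrt{u - 30734} = \sqrt{-3304 - 30734} = \sqrt{-34038} = 3 i \sqrt{3782}$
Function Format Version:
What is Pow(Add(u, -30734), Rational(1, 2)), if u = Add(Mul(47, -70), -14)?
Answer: Mul(3, I, Pow(3782, Rational(1, 2))) ≈ Mul(184.49, I)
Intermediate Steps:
u = -3304 (u = Add(-3290, -14) = -3304)
Pow(Add(u, -30734), Rational(1, 2)) = Pow(Add(-3304, -30734), Rational(1, 2)) = Pow(-34038, Rational(1, 2)) = Mul(3, I, Pow(3782, Rational(1, 2)))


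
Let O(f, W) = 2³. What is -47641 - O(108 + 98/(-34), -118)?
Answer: -47649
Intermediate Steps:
O(f, W) = 8
-47641 - O(108 + 98/(-34), -118) = -47641 - 1*8 = -47641 - 8 = -47649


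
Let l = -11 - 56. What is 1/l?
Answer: -1/67 ≈ -0.014925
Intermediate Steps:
l = -67 (l = -11 - 14*4 = -11 - 56 = -67)
1/l = 1/(-67) = -1/67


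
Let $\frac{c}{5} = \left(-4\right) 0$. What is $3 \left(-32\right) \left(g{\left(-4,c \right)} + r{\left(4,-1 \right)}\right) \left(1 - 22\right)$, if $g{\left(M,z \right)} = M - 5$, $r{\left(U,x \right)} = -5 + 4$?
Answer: $-20160$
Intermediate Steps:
$r{\left(U,x \right)} = -1$
$c = 0$ ($c = 5 \left(\left(-4\right) 0\right) = 5 \cdot 0 = 0$)
$g{\left(M,z \right)} = -5 + M$
$3 \left(-32\right) \left(g{\left(-4,c \right)} + r{\left(4,-1 \right)}\right) \left(1 - 22\right) = 3 \left(-32\right) \left(\left(-5 - 4\right) - 1\right) \left(1 - 22\right) = - 96 \left(-9 - 1\right) \left(-21\right) = - 96 \left(\left(-10\right) \left(-21\right)\right) = \left(-96\right) 210 = -20160$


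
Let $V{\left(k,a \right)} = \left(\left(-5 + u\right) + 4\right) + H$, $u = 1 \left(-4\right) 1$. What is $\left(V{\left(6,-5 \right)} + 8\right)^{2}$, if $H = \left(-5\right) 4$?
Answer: $289$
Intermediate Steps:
$u = -4$ ($u = \left(-4\right) 1 = -4$)
$H = -20$
$V{\left(k,a \right)} = -25$ ($V{\left(k,a \right)} = \left(\left(-5 - 4\right) + 4\right) - 20 = \left(-9 + 4\right) - 20 = -5 - 20 = -25$)
$\left(V{\left(6,-5 \right)} + 8\right)^{2} = \left(-25 + 8\right)^{2} = \left(-17\right)^{2} = 289$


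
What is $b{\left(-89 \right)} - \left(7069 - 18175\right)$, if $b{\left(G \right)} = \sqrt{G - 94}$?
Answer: $11106 + i \sqrt{183} \approx 11106.0 + 13.528 i$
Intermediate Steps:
$b{\left(G \right)} = \sqrt{-94 + G}$
$b{\left(-89 \right)} - \left(7069 - 18175\right) = \sqrt{-94 - 89} - \left(7069 - 18175\right) = \sqrt{-183} - -11106 = i \sqrt{183} + 11106 = 11106 + i \sqrt{183}$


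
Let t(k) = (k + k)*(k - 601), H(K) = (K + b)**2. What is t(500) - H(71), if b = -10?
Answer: -104721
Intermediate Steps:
H(K) = (-10 + K)**2 (H(K) = (K - 10)**2 = (-10 + K)**2)
t(k) = 2*k*(-601 + k) (t(k) = (2*k)*(-601 + k) = 2*k*(-601 + k))
t(500) - H(71) = 2*500*(-601 + 500) - (-10 + 71)**2 = 2*500*(-101) - 1*61**2 = -101000 - 1*3721 = -101000 - 3721 = -104721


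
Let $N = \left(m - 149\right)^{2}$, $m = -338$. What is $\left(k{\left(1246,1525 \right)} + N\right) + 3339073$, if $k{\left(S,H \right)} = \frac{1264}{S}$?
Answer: $\frac{2227999398}{623} \approx 3.5762 \cdot 10^{6}$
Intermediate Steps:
$N = 237169$ ($N = \left(-338 - 149\right)^{2} = \left(-487\right)^{2} = 237169$)
$\left(k{\left(1246,1525 \right)} + N\right) + 3339073 = \left(\frac{1264}{1246} + 237169\right) + 3339073 = \left(1264 \cdot \frac{1}{1246} + 237169\right) + 3339073 = \left(\frac{632}{623} + 237169\right) + 3339073 = \frac{147756919}{623} + 3339073 = \frac{2227999398}{623}$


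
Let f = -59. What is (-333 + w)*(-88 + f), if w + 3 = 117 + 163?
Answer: 8232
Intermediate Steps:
w = 277 (w = -3 + (117 + 163) = -3 + 280 = 277)
(-333 + w)*(-88 + f) = (-333 + 277)*(-88 - 59) = -56*(-147) = 8232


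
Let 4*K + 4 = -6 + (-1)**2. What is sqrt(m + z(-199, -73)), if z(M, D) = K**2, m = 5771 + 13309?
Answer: 3*sqrt(33929)/4 ≈ 138.15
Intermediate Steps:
K = -9/4 (K = -1 + (-6 + (-1)**2)/4 = -1 + (-6 + 1)/4 = -1 + (1/4)*(-5) = -1 - 5/4 = -9/4 ≈ -2.2500)
m = 19080
z(M, D) = 81/16 (z(M, D) = (-9/4)**2 = 81/16)
sqrt(m + z(-199, -73)) = sqrt(19080 + 81/16) = sqrt(305361/16) = 3*sqrt(33929)/4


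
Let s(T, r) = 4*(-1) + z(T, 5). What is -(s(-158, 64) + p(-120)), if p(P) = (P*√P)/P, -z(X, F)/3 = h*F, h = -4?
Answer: -56 - 2*I*√30 ≈ -56.0 - 10.954*I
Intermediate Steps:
z(X, F) = 12*F (z(X, F) = -(-12)*F = 12*F)
s(T, r) = 56 (s(T, r) = 4*(-1) + 12*5 = -4 + 60 = 56)
p(P) = √P (p(P) = P^(3/2)/P = √P)
-(s(-158, 64) + p(-120)) = -(56 + √(-120)) = -(56 + 2*I*√30) = -56 - 2*I*√30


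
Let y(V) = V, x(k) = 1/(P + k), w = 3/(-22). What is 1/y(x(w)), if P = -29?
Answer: -641/22 ≈ -29.136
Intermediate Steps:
w = -3/22 (w = 3*(-1/22) = -3/22 ≈ -0.13636)
x(k) = 1/(-29 + k)
1/y(x(w)) = 1/(1/(-29 - 3/22)) = 1/(1/(-641/22)) = 1/(-22/641) = -641/22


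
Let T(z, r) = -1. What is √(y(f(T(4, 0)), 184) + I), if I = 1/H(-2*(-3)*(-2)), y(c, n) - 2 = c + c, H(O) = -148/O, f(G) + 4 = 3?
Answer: √111/37 ≈ 0.28475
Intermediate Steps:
f(G) = -1 (f(G) = -4 + 3 = -1)
y(c, n) = 2 + 2*c (y(c, n) = 2 + (c + c) = 2 + 2*c)
I = 3/37 (I = 1/(-148/(-2*(-3)*(-2))) = 1/(-148/(6*(-2))) = 1/(-148/(-12)) = 1/(-148*(-1/12)) = 1/(37/3) = 3/37 ≈ 0.081081)
√(y(f(T(4, 0)), 184) + I) = √((2 + 2*(-1)) + 3/37) = √((2 - 2) + 3/37) = √(0 + 3/37) = √(3/37) = √111/37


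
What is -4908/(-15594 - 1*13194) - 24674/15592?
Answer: -26407899/18702604 ≈ -1.4120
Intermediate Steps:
-4908/(-15594 - 1*13194) - 24674/15592 = -4908/(-15594 - 13194) - 24674*1/15592 = -4908/(-28788) - 12337/7796 = -4908*(-1/28788) - 12337/7796 = 409/2399 - 12337/7796 = -26407899/18702604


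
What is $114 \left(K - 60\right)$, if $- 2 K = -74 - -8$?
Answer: $-3078$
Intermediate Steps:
$K = 33$ ($K = - \frac{-74 - -8}{2} = - \frac{-74 + 8}{2} = \left(- \frac{1}{2}\right) \left(-66\right) = 33$)
$114 \left(K - 60\right) = 114 \left(33 - 60\right) = 114 \left(-27\right) = -3078$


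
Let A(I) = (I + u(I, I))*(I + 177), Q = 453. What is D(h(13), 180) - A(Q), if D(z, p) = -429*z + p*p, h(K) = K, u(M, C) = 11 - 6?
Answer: -261717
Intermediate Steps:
u(M, C) = 5
D(z, p) = p**2 - 429*z (D(z, p) = -429*z + p**2 = p**2 - 429*z)
A(I) = (5 + I)*(177 + I) (A(I) = (I + 5)*(I + 177) = (5 + I)*(177 + I))
D(h(13), 180) - A(Q) = (180**2 - 429*13) - (885 + 453**2 + 182*453) = (32400 - 5577) - (885 + 205209 + 82446) = 26823 - 1*288540 = 26823 - 288540 = -261717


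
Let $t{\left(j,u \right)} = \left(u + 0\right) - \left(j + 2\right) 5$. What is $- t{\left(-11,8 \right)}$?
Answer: $-53$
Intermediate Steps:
$t{\left(j,u \right)} = -10 + u - 5 j$ ($t{\left(j,u \right)} = u - \left(2 + j\right) 5 = u - \left(10 + 5 j\right) = -10 + u - 5 j$)
$- t{\left(-11,8 \right)} = - (-10 + 8 - -55) = - (-10 + 8 + 55) = \left(-1\right) 53 = -53$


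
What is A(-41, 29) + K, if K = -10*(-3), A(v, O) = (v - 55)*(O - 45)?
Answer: 1566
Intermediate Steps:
A(v, O) = (-55 + v)*(-45 + O)
K = 30
A(-41, 29) + K = (2475 - 55*29 - 45*(-41) + 29*(-41)) + 30 = (2475 - 1595 + 1845 - 1189) + 30 = 1536 + 30 = 1566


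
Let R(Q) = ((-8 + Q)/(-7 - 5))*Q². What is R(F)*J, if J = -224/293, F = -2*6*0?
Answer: 0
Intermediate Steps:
F = 0 (F = -12*0 = 0)
R(Q) = Q²*(⅔ - Q/12) (R(Q) = ((-8 + Q)/(-12))*Q² = ((-8 + Q)*(-1/12))*Q² = (⅔ - Q/12)*Q² = Q²*(⅔ - Q/12))
J = -224/293 (J = -224*1/293 = -224/293 ≈ -0.76451)
R(F)*J = ((1/12)*0²*(8 - 1*0))*(-224/293) = ((1/12)*0*(8 + 0))*(-224/293) = ((1/12)*0*8)*(-224/293) = 0*(-224/293) = 0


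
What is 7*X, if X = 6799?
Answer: 47593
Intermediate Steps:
7*X = 7*6799 = 47593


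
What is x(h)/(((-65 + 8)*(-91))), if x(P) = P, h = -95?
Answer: -5/273 ≈ -0.018315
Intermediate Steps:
x(h)/(((-65 + 8)*(-91))) = -95*(-1/(91*(-65 + 8))) = -95/((-57*(-91))) = -95/5187 = -95*1/5187 = -5/273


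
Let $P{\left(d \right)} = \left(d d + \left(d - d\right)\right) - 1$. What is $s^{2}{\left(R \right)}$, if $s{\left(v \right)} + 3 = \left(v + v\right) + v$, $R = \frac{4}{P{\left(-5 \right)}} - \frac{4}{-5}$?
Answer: $\frac{1}{100} \approx 0.01$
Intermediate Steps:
$P{\left(d \right)} = -1 + d^{2}$ ($P{\left(d \right)} = \left(d^{2} + 0\right) - 1 = d^{2} - 1 = -1 + d^{2}$)
$R = \frac{29}{30}$ ($R = \frac{4}{-1 + \left(-5\right)^{2}} - \frac{4}{-5} = \frac{4}{-1 + 25} - - \frac{4}{5} = \frac{4}{24} + \frac{4}{5} = 4 \cdot \frac{1}{24} + \frac{4}{5} = \frac{1}{6} + \frac{4}{5} = \frac{29}{30} \approx 0.96667$)
$s{\left(v \right)} = -3 + 3 v$ ($s{\left(v \right)} = -3 + \left(\left(v + v\right) + v\right) = -3 + \left(2 v + v\right) = -3 + 3 v$)
$s^{2}{\left(R \right)} = \left(-3 + 3 \cdot \frac{29}{30}\right)^{2} = \left(-3 + \frac{29}{10}\right)^{2} = \left(- \frac{1}{10}\right)^{2} = \frac{1}{100}$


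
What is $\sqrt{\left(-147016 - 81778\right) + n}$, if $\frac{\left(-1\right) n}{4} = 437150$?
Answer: $i \sqrt{1977394} \approx 1406.2 i$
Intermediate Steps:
$n = -1748600$ ($n = \left(-4\right) 437150 = -1748600$)
$\sqrt{\left(-147016 - 81778\right) + n} = \sqrt{\left(-147016 - 81778\right) - 1748600} = \sqrt{-228794 - 1748600} = \sqrt{-1977394} = i \sqrt{1977394}$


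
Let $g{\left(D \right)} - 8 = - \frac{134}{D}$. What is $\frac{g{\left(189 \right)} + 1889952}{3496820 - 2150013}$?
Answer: $\frac{357202306}{254546523} \approx 1.4033$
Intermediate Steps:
$g{\left(D \right)} = 8 - \frac{134}{D}$
$\frac{g{\left(189 \right)} + 1889952}{3496820 - 2150013} = \frac{\left(8 - \frac{134}{189}\right) + 1889952}{3496820 - 2150013} = \frac{\left(8 - \frac{134}{189}\right) + 1889952}{1346807} = \left(\left(8 - \frac{134}{189}\right) + 1889952\right) \frac{1}{1346807} = \left(\frac{1378}{189} + 1889952\right) \frac{1}{1346807} = \frac{357202306}{189} \cdot \frac{1}{1346807} = \frac{357202306}{254546523}$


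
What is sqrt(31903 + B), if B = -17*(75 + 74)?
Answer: sqrt(29370) ≈ 171.38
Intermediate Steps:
B = -2533 (B = -17*149 = -2533)
sqrt(31903 + B) = sqrt(31903 - 2533) = sqrt(29370)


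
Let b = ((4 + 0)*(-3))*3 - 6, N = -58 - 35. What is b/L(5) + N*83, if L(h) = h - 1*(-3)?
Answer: -30897/4 ≈ -7724.3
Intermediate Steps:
N = -93
L(h) = 3 + h (L(h) = h + 3 = 3 + h)
b = -42 (b = (4*(-3))*3 - 6 = -12*3 - 6 = -36 - 6 = -42)
b/L(5) + N*83 = -42/(3 + 5) - 93*83 = -42/8 - 7719 = -42*1/8 - 7719 = -21/4 - 7719 = -30897/4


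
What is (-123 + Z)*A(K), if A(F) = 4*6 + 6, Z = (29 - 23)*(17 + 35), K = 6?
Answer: 5670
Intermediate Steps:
Z = 312 (Z = 6*52 = 312)
A(F) = 30 (A(F) = 24 + 6 = 30)
(-123 + Z)*A(K) = (-123 + 312)*30 = 189*30 = 5670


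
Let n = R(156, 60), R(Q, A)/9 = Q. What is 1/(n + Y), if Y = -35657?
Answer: -1/34253 ≈ -2.9195e-5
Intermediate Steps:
R(Q, A) = 9*Q
n = 1404 (n = 9*156 = 1404)
1/(n + Y) = 1/(1404 - 35657) = 1/(-34253) = -1/34253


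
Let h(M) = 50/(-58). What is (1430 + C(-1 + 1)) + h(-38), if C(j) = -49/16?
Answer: 661699/464 ≈ 1426.1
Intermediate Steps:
C(j) = -49/16 (C(j) = -49*1/16 = -49/16)
h(M) = -25/29 (h(M) = 50*(-1/58) = -25/29)
(1430 + C(-1 + 1)) + h(-38) = (1430 - 49/16) - 25/29 = 22831/16 - 25/29 = 661699/464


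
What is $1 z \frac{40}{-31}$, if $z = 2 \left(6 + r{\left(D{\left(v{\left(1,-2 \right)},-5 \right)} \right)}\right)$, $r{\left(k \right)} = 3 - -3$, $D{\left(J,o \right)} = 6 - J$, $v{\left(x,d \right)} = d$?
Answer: $- \frac{960}{31} \approx -30.968$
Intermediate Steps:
$r{\left(k \right)} = 6$ ($r{\left(k \right)} = 3 + 3 = 6$)
$z = 24$ ($z = 2 \left(6 + 6\right) = 2 \cdot 12 = 24$)
$1 z \frac{40}{-31} = 1 \cdot 24 \frac{40}{-31} = 24 \cdot 40 \left(- \frac{1}{31}\right) = 24 \left(- \frac{40}{31}\right) = - \frac{960}{31}$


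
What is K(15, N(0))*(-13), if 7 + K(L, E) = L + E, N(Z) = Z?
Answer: -104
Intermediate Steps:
K(L, E) = -7 + E + L (K(L, E) = -7 + (L + E) = -7 + (E + L) = -7 + E + L)
K(15, N(0))*(-13) = (-7 + 0 + 15)*(-13) = 8*(-13) = -104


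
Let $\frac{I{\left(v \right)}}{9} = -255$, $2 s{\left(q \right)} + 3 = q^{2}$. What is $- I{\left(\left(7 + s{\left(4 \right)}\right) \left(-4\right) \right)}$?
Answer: $2295$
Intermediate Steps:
$s{\left(q \right)} = - \frac{3}{2} + \frac{q^{2}}{2}$
$I{\left(v \right)} = -2295$ ($I{\left(v \right)} = 9 \left(-255\right) = -2295$)
$- I{\left(\left(7 + s{\left(4 \right)}\right) \left(-4\right) \right)} = \left(-1\right) \left(-2295\right) = 2295$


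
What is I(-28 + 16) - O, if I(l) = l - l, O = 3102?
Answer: -3102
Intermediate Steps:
I(l) = 0
I(-28 + 16) - O = 0 - 1*3102 = 0 - 3102 = -3102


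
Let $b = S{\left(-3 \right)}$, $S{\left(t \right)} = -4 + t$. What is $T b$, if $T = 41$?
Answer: $-287$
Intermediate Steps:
$b = -7$ ($b = -4 - 3 = -7$)
$T b = 41 \left(-7\right) = -287$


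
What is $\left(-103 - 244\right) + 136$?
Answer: $-211$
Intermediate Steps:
$\left(-103 - 244\right) + 136 = -347 + 136 = -211$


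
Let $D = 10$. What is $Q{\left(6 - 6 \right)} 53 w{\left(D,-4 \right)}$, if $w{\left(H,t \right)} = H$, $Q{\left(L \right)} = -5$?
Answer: $-2650$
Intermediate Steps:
$Q{\left(6 - 6 \right)} 53 w{\left(D,-4 \right)} = \left(-5\right) 53 \cdot 10 = \left(-265\right) 10 = -2650$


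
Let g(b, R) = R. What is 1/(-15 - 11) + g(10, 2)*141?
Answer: 7331/26 ≈ 281.96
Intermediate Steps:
1/(-15 - 11) + g(10, 2)*141 = 1/(-15 - 11) + 2*141 = 1/(-26) + 282 = -1/26 + 282 = 7331/26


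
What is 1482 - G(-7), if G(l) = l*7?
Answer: 1531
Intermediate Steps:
G(l) = 7*l
1482 - G(-7) = 1482 - 7*(-7) = 1482 - 1*(-49) = 1482 + 49 = 1531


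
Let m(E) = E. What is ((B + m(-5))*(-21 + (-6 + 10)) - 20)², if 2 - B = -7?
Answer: 7744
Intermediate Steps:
B = 9 (B = 2 - 1*(-7) = 2 + 7 = 9)
((B + m(-5))*(-21 + (-6 + 10)) - 20)² = ((9 - 5)*(-21 + (-6 + 10)) - 20)² = (4*(-21 + 4) - 20)² = (4*(-17) - 20)² = (-68 - 20)² = (-88)² = 7744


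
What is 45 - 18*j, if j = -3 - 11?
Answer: 297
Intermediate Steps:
j = -14
45 - 18*j = 45 - 18*(-14) = 45 + 252 = 297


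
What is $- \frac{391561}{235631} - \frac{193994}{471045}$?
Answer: $- \frac{7424317789}{3580413045} \approx -2.0736$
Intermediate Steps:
$- \frac{391561}{235631} - \frac{193994}{471045} = \left(-391561\right) \frac{1}{235631} - \frac{193994}{471045} = - \frac{12631}{7601} - \frac{193994}{471045} = - \frac{7424317789}{3580413045}$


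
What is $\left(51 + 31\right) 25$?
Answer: $2050$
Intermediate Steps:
$\left(51 + 31\right) 25 = 82 \cdot 25 = 2050$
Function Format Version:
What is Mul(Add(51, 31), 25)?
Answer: 2050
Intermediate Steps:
Mul(Add(51, 31), 25) = Mul(82, 25) = 2050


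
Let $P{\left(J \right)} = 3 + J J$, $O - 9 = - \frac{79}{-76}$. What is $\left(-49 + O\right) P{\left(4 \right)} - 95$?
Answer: $- \frac{3341}{4} \approx -835.25$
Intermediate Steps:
$O = \frac{763}{76}$ ($O = 9 - \frac{79}{-76} = 9 - - \frac{79}{76} = 9 + \frac{79}{76} = \frac{763}{76} \approx 10.039$)
$P{\left(J \right)} = 3 + J^{2}$
$\left(-49 + O\right) P{\left(4 \right)} - 95 = \left(-49 + \frac{763}{76}\right) \left(3 + 4^{2}\right) - 95 = - \frac{2961 \left(3 + 16\right)}{76} - 95 = \left(- \frac{2961}{76}\right) 19 - 95 = - \frac{2961}{4} - 95 = - \frac{3341}{4}$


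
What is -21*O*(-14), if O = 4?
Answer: 1176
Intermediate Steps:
-21*O*(-14) = -21*4*(-14) = -84*(-14) = 1176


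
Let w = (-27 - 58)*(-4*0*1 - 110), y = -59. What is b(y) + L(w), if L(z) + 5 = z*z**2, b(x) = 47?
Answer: 817400375042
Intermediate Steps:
w = 9350 (w = -85*(0*1 - 110) = -85*(0 - 110) = -85*(-110) = 9350)
L(z) = -5 + z**3 (L(z) = -5 + z*z**2 = -5 + z**3)
b(y) + L(w) = 47 + (-5 + 9350**3) = 47 + (-5 + 817400375000) = 47 + 817400374995 = 817400375042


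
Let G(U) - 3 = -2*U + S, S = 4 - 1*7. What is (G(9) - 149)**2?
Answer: 27889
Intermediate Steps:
S = -3 (S = 4 - 7 = -3)
G(U) = -2*U (G(U) = 3 + (-2*U - 3) = 3 + (-3 - 2*U) = -2*U)
(G(9) - 149)**2 = (-2*9 - 149)**2 = (-18 - 149)**2 = (-167)**2 = 27889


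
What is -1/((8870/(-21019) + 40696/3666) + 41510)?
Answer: -38527827/1599701534672 ≈ -2.4084e-5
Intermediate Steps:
-1/((8870/(-21019) + 40696/3666) + 41510) = -1/((8870*(-1/21019) + 40696*(1/3666)) + 41510) = -1/((-8870/21019 + 20348/1833) + 41510) = -1/(411435902/38527827 + 41510) = -1/1599701534672/38527827 = -1*38527827/1599701534672 = -38527827/1599701534672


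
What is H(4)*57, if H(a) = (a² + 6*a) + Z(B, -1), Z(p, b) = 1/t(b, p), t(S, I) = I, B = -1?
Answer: 2223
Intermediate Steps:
Z(p, b) = 1/p
H(a) = -1 + a² + 6*a (H(a) = (a² + 6*a) + 1/(-1) = (a² + 6*a) - 1 = -1 + a² + 6*a)
H(4)*57 = (-1 + 4² + 6*4)*57 = (-1 + 16 + 24)*57 = 39*57 = 2223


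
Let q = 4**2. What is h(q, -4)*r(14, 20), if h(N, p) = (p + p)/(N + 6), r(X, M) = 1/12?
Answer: -1/33 ≈ -0.030303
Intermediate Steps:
r(X, M) = 1/12
q = 16
h(N, p) = 2*p/(6 + N) (h(N, p) = (2*p)/(6 + N) = 2*p/(6 + N))
h(q, -4)*r(14, 20) = (2*(-4)/(6 + 16))*(1/12) = (2*(-4)/22)*(1/12) = (2*(-4)*(1/22))*(1/12) = -4/11*1/12 = -1/33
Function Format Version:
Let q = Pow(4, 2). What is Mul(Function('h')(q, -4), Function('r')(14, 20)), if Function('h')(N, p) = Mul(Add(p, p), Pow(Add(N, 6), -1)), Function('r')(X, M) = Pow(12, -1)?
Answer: Rational(-1, 33) ≈ -0.030303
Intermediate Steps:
Function('r')(X, M) = Rational(1, 12)
q = 16
Function('h')(N, p) = Mul(2, p, Pow(Add(6, N), -1)) (Function('h')(N, p) = Mul(Mul(2, p), Pow(Add(6, N), -1)) = Mul(2, p, Pow(Add(6, N), -1)))
Mul(Function('h')(q, -4), Function('r')(14, 20)) = Mul(Mul(2, -4, Pow(Add(6, 16), -1)), Rational(1, 12)) = Mul(Mul(2, -4, Pow(22, -1)), Rational(1, 12)) = Mul(Mul(2, -4, Rational(1, 22)), Rational(1, 12)) = Mul(Rational(-4, 11), Rational(1, 12)) = Rational(-1, 33)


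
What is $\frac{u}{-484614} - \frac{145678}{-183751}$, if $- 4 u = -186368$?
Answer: $\frac{2386010450}{3424934889} \approx 0.69666$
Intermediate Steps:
$u = 46592$ ($u = \left(- \frac{1}{4}\right) \left(-186368\right) = 46592$)
$\frac{u}{-484614} - \frac{145678}{-183751} = \frac{46592}{-484614} - \frac{145678}{-183751} = 46592 \left(- \frac{1}{484614}\right) - - \frac{145678}{183751} = - \frac{1792}{18639} + \frac{145678}{183751} = \frac{2386010450}{3424934889}$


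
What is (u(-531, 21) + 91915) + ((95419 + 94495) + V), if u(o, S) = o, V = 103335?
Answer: 384633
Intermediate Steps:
(u(-531, 21) + 91915) + ((95419 + 94495) + V) = (-531 + 91915) + ((95419 + 94495) + 103335) = 91384 + (189914 + 103335) = 91384 + 293249 = 384633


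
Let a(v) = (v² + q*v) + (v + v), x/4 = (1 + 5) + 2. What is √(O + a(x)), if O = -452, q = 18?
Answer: 2*√303 ≈ 34.814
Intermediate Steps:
x = 32 (x = 4*((1 + 5) + 2) = 4*(6 + 2) = 4*8 = 32)
a(v) = v² + 20*v (a(v) = (v² + 18*v) + (v + v) = (v² + 18*v) + 2*v = v² + 20*v)
√(O + a(x)) = √(-452 + 32*(20 + 32)) = √(-452 + 32*52) = √(-452 + 1664) = √1212 = 2*√303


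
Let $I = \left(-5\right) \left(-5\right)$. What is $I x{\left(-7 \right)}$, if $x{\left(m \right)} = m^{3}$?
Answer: $-8575$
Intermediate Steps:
$I = 25$
$I x{\left(-7 \right)} = 25 \left(-7\right)^{3} = 25 \left(-343\right) = -8575$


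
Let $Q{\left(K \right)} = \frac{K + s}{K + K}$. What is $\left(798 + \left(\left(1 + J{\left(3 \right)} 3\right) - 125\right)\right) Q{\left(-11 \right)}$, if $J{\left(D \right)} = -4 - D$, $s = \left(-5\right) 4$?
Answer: $\frac{20243}{22} \approx 920.14$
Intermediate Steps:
$s = -20$
$Q{\left(K \right)} = \frac{-20 + K}{2 K}$ ($Q{\left(K \right)} = \frac{K - 20}{K + K} = \frac{-20 + K}{2 K}$)
$\left(798 + \left(\left(1 + J{\left(3 \right)} 3\right) - 125\right)\right) Q{\left(-11 \right)} = \left(798 - \left(124 - \left(-4 - 3\right) 3\right)\right) \frac{-20 - 11}{2 \left(-11\right)} = \left(798 - \left(124 - \left(-4 - 3\right) 3\right)\right) \frac{1}{2} \left(- \frac{1}{11}\right) \left(-31\right) = \left(798 + \left(\left(1 - 21\right) - 125\right)\right) \frac{31}{22} = \left(798 - 145\right) \frac{31}{22} = 653 \cdot \frac{31}{22} = \frac{20243}{22}$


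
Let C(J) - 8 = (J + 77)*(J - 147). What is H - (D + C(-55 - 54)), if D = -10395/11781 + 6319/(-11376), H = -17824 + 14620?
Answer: -2205164305/193392 ≈ -11403.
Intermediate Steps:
C(J) = 8 + (-147 + J)*(77 + J) (C(J) = 8 + (J + 77)*(J - 147) = 8 + (77 + J)*(-147 + J) = 8 + (-147 + J)*(77 + J))
H = -3204
D = -278063/193392 (D = -10395*1/11781 + 6319*(-1/11376) = -15/17 - 6319/11376 = -278063/193392 ≈ -1.4378)
H - (D + C(-55 - 54)) = -3204 - (-278063/193392 + (-11311 + (-55 - 54)² - 70*(-55 - 54))) = -3204 - (-278063/193392 + (-11311 + (-109)² - 70*(-109))) = -3204 - (-278063/193392 + (-11311 + 11881 + 7630)) = -3204 - (-278063/193392 + 8200) = -3204 - 1*1585536337/193392 = -3204 - 1585536337/193392 = -2205164305/193392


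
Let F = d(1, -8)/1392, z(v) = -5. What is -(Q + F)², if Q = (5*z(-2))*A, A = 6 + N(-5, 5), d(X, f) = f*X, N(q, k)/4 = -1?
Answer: -75707401/30276 ≈ -2500.6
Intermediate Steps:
N(q, k) = -4 (N(q, k) = 4*(-1) = -4)
d(X, f) = X*f
A = 2 (A = 6 - 4 = 2)
F = -1/174 (F = (1*(-8))/1392 = -8*1/1392 = -1/174 ≈ -0.0057471)
Q = -50 (Q = (5*(-5))*2 = -25*2 = -50)
-(Q + F)² = -(-50 - 1/174)² = -(-8701/174)² = -1*75707401/30276 = -75707401/30276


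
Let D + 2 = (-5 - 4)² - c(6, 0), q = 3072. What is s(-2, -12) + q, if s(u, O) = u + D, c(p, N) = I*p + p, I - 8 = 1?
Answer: 3089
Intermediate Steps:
I = 9 (I = 8 + 1 = 9)
c(p, N) = 10*p (c(p, N) = 9*p + p = 10*p)
D = 19 (D = -2 + ((-5 - 4)² - 10*6) = -2 + ((-9)² - 1*60) = -2 + (81 - 60) = -2 + 21 = 19)
s(u, O) = 19 + u (s(u, O) = u + 19 = 19 + u)
s(-2, -12) + q = (19 - 2) + 3072 = 17 + 3072 = 3089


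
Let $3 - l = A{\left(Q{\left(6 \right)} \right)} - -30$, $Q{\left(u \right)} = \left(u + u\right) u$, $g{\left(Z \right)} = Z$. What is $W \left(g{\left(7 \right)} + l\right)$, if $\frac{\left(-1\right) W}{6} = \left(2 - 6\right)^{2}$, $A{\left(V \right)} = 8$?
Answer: $2688$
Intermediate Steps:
$Q{\left(u \right)} = 2 u^{2}$ ($Q{\left(u \right)} = 2 u u = 2 u^{2}$)
$W = -96$ ($W = - 6 \left(2 - 6\right)^{2} = - 6 \left(-4\right)^{2} = \left(-6\right) 16 = -96$)
$l = -35$ ($l = 3 - \left(8 - -30\right) = 3 - \left(8 + 30\right) = 3 - 38 = -35$)
$W \left(g{\left(7 \right)} + l\right) = - 96 \left(7 - 35\right) = \left(-96\right) \left(-28\right) = 2688$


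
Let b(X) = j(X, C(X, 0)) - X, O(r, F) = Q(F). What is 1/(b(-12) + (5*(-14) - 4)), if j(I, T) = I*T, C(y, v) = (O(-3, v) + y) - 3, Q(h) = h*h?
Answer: 1/118 ≈ 0.0084746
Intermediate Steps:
Q(h) = h²
O(r, F) = F²
C(y, v) = -3 + y + v² (C(y, v) = (v² + y) - 3 = (y + v²) - 3 = -3 + y + v²)
b(X) = -X + X*(-3 + X) (b(X) = X*(-3 + X + 0²) - X = X*(-3 + X + 0) - X = X*(-3 + X) - X = -X + X*(-3 + X))
1/(b(-12) + (5*(-14) - 4)) = 1/(-12*(-4 - 12) + (5*(-14) - 4)) = 1/(-12*(-16) + (-70 - 4)) = 1/(192 - 74) = 1/118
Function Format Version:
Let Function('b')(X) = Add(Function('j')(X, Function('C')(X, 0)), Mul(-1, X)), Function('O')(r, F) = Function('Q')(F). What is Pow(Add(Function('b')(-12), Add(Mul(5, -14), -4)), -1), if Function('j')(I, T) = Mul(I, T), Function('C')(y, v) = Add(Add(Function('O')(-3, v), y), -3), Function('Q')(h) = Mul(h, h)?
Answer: Rational(1, 118) ≈ 0.0084746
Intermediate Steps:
Function('Q')(h) = Pow(h, 2)
Function('O')(r, F) = Pow(F, 2)
Function('C')(y, v) = Add(-3, y, Pow(v, 2)) (Function('C')(y, v) = Add(Add(Pow(v, 2), y), -3) = Add(Add(y, Pow(v, 2)), -3) = Add(-3, y, Pow(v, 2)))
Function('b')(X) = Add(Mul(-1, X), Mul(X, Add(-3, X))) (Function('b')(X) = Add(Mul(X, Add(-3, X, Pow(0, 2))), Mul(-1, X)) = Add(Mul(X, Add(-3, X, 0)), Mul(-1, X)) = Add(Mul(X, Add(-3, X)), Mul(-1, X)) = Add(Mul(-1, X), Mul(X, Add(-3, X))))
Pow(Add(Function('b')(-12), Add(Mul(5, -14), -4)), -1) = Pow(Add(Mul(-12, Add(-4, -12)), Add(Mul(5, -14), -4)), -1) = Pow(Add(Mul(-12, -16), Add(-70, -4)), -1) = Pow(Add(192, -74), -1) = Pow(118, -1) = Rational(1, 118)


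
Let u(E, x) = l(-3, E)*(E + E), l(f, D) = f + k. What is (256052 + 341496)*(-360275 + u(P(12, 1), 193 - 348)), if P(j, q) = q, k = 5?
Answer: -215279215508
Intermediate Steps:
l(f, D) = 5 + f (l(f, D) = f + 5 = 5 + f)
u(E, x) = 4*E (u(E, x) = (5 - 3)*(E + E) = 2*(2*E) = 4*E)
(256052 + 341496)*(-360275 + u(P(12, 1), 193 - 348)) = (256052 + 341496)*(-360275 + 4*1) = 597548*(-360275 + 4) = 597548*(-360271) = -215279215508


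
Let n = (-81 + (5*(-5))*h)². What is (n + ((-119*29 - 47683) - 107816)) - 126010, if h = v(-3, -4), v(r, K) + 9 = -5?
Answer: -212599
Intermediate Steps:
v(r, K) = -14 (v(r, K) = -9 - 5 = -14)
h = -14
n = 72361 (n = (-81 + (5*(-5))*(-14))² = (-81 - 25*(-14))² = (-81 + 350)² = 269² = 72361)
(n + ((-119*29 - 47683) - 107816)) - 126010 = (72361 + ((-119*29 - 47683) - 107816)) - 126010 = (72361 + ((-3451 - 47683) - 107816)) - 126010 = (72361 + (-51134 - 107816)) - 126010 = (72361 - 158950) - 126010 = -86589 - 126010 = -212599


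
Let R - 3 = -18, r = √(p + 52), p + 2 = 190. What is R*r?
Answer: -60*√15 ≈ -232.38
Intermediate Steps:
p = 188 (p = -2 + 190 = 188)
r = 4*√15 (r = √(188 + 52) = √240 = 4*√15 ≈ 15.492)
R = -15 (R = 3 - 18 = -15)
R*r = -60*√15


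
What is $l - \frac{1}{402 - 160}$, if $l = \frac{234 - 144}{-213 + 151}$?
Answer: $- \frac{10921}{7502} \approx -1.4557$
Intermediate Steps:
$l = - \frac{45}{31}$ ($l = \frac{90}{-62} = 90 \left(- \frac{1}{62}\right) = - \frac{45}{31} \approx -1.4516$)
$l - \frac{1}{402 - 160} = - \frac{45}{31} - \frac{1}{402 - 160} = - \frac{45}{31} - \frac{1}{242} = - \frac{10921}{7502}$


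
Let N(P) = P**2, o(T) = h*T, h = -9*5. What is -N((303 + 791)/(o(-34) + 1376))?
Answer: -299209/2111209 ≈ -0.14172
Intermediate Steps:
h = -45
o(T) = -45*T
-N((303 + 791)/(o(-34) + 1376)) = -((303 + 791)/(-45*(-34) + 1376))**2 = -(1094/(1530 + 1376))**2 = -(1094/2906)**2 = -(1094*(1/2906))**2 = -(547/1453)**2 = -1*299209/2111209 = -299209/2111209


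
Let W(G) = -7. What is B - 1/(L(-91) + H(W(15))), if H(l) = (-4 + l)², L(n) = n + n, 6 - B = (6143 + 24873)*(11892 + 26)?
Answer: -22548569601/61 ≈ -3.6965e+8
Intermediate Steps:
B = -369648682 (B = 6 - (6143 + 24873)*(11892 + 26) = 6 - 31016*11918 = 6 - 1*369648688 = 6 - 369648688 = -369648682)
L(n) = 2*n
B - 1/(L(-91) + H(W(15))) = -369648682 - 1/(2*(-91) + (-4 - 7)²) = -369648682 - 1/(-182 + (-11)²) = -369648682 - 1/(-182 + 121) = -369648682 - 1/(-61) = -369648682 - 1*(-1/61) = -369648682 + 1/61 = -22548569601/61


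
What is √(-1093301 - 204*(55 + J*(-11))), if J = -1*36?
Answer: I*√1185305 ≈ 1088.7*I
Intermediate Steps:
J = -36
√(-1093301 - 204*(55 + J*(-11))) = √(-1093301 - 204*(55 - 36*(-11))) = √(-1093301 - 204*(55 + 396)) = √(-1093301 - 204*451) = √(-1093301 - 92004) = √(-1185305) = I*√1185305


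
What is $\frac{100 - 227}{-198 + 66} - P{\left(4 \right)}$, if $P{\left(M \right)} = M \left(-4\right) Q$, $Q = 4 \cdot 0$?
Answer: $\frac{127}{132} \approx 0.96212$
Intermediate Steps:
$Q = 0$
$P{\left(M \right)} = 0$ ($P{\left(M \right)} = M \left(-4\right) 0 = - 4 M 0 = 0$)
$\frac{100 - 227}{-198 + 66} - P{\left(4 \right)} = \frac{100 - 227}{-198 + 66} - 0 = - \frac{127}{-132} + 0 = \left(-127\right) \left(- \frac{1}{132}\right) + 0 = \frac{127}{132} + 0 = \frac{127}{132}$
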